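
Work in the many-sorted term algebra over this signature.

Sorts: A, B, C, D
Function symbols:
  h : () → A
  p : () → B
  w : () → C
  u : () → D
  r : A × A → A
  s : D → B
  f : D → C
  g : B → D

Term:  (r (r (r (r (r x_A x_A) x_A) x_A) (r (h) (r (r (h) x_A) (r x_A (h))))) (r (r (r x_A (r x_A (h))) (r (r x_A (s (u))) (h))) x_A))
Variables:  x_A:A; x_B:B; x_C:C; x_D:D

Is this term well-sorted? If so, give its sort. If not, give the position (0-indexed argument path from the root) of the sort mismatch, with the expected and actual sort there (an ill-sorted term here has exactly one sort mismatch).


          x_A : A
          x_A : A
        (r x_A x_A) : A
        x_A : A
      (r (r x_A x_A) x_A) : A
      x_A : A
    (r (r (r x_A x_A) x_A) x_A) : A
      (h) : A
          (h) : A
          x_A : A
        (r (h) x_A) : A
          x_A : A
          (h) : A
        (r x_A (h)) : A
      (r (r (h) x_A) (r x_A (h))) : A
    (r (h) (r (r (h) x_A) (r x_A (h)))) : A
  (r (r (r (r x_A x_A) x_A) x_A) (r (h) (r (r (h) x_A) (r x_A (h))))) : A
        x_A : A
          x_A : A
          (h) : A
        (r x_A (h)) : A
      (r x_A (r x_A (h))) : A
          x_A : A
            (u) : D
          (s (u)) : B
        (r x_A (s (u))) : ✗ arg 1 at [1, 0, 1, 0, 1] has sort B, expected A
        (h) : A
    x_A : A

ill-sorted at position [1, 0, 1, 0, 1]: expected A, got B


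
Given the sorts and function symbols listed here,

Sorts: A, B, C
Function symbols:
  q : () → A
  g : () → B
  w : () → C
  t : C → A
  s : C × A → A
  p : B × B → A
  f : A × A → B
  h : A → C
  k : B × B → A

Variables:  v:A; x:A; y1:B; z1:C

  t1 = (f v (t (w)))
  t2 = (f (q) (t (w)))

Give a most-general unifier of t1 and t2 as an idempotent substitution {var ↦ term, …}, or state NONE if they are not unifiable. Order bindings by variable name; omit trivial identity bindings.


{v ↦ (q)}


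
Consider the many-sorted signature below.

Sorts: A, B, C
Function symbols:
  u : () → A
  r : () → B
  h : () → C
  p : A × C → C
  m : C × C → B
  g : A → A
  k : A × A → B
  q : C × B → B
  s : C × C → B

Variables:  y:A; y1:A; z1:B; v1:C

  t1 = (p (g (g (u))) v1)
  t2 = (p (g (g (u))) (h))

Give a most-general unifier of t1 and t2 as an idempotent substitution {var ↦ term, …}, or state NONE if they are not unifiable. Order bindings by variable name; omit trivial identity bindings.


{v1 ↦ (h)}


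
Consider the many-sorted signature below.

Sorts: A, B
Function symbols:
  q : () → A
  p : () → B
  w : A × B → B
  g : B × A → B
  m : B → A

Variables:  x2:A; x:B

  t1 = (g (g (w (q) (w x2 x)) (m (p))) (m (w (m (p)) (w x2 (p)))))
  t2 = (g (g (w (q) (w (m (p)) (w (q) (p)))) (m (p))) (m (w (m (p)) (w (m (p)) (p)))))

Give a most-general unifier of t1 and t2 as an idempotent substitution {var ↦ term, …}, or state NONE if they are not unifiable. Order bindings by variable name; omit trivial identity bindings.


{x ↦ (w (q) (p)), x2 ↦ (m (p))}


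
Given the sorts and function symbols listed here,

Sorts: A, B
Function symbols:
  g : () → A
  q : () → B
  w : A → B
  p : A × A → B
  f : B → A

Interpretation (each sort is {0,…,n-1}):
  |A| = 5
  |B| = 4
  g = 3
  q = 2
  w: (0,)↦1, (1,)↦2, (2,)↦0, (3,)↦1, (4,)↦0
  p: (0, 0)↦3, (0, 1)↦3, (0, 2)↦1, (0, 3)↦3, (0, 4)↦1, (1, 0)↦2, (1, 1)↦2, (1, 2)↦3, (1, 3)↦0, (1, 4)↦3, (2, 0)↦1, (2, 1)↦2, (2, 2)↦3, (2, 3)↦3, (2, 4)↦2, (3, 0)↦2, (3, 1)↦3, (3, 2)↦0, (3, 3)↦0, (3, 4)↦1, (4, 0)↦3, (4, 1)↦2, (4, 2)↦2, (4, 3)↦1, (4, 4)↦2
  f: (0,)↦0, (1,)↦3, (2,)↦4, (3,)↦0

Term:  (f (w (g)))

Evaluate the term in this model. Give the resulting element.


value = 3

  g = 3
  (w (g)) = w(3,) = 1
  (f (w (g))) = f(1,) = 3


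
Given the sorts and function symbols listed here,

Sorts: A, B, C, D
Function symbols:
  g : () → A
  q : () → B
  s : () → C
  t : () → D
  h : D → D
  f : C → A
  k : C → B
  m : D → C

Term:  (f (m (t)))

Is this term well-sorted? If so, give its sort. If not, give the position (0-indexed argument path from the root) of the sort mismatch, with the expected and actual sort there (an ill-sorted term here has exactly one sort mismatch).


    (t) : D
  (m (t)) : C
(f (m (t))) : A

well-sorted; sort = A


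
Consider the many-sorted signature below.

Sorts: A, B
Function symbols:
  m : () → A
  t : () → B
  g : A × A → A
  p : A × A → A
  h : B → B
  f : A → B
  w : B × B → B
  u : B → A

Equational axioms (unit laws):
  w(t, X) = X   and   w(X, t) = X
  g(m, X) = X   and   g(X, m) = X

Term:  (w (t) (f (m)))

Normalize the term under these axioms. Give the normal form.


1. (w (t) (f (m)))  →  (f (m))

normal form = (f (m))


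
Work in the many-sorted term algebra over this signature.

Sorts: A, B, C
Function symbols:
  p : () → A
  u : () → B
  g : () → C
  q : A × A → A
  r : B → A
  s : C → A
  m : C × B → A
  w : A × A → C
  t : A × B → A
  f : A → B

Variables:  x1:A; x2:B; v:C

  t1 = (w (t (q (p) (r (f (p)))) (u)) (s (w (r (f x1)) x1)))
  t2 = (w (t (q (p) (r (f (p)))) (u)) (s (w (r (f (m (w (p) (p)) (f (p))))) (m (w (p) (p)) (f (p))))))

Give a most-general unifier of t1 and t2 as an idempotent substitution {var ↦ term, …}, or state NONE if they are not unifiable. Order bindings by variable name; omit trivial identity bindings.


{x1 ↦ (m (w (p) (p)) (f (p)))}


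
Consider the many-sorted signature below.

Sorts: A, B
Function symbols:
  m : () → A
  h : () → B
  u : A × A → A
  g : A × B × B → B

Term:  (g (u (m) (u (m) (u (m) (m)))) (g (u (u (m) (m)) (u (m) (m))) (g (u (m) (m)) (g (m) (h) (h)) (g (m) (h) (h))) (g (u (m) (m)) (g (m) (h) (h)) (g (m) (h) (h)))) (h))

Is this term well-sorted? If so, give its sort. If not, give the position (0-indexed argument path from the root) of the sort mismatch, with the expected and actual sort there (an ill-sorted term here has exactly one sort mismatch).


    (m) : A
      (m) : A
        (m) : A
        (m) : A
      (u (m) (m)) : A
    (u (m) (u (m) (m))) : A
  (u (m) (u (m) (u (m) (m)))) : A
        (m) : A
        (m) : A
      (u (m) (m)) : A
        (m) : A
        (m) : A
      (u (m) (m)) : A
    (u (u (m) (m)) (u (m) (m))) : A
        (m) : A
        (m) : A
      (u (m) (m)) : A
        (m) : A
        (h) : B
        (h) : B
      (g (m) (h) (h)) : B
        (m) : A
        (h) : B
        (h) : B
      (g (m) (h) (h)) : B
    (g (u (m) (m)) (g (m) (h) (h)) (g (m) (h) (h))) : B
        (m) : A
        (m) : A
      (u (m) (m)) : A
        (m) : A
        (h) : B
        (h) : B
      (g (m) (h) (h)) : B
        (m) : A
        (h) : B
        (h) : B
      (g (m) (h) (h)) : B
    (g (u (m) (m)) (g (m) (h) (h)) (g (m) (h) (h))) : B
  (g (u (u (m) (m)) (u (m) (m))) (g (u (m) (m)) (g (m) (h) (h)) (g (m) (h) (h))) (g (u (m) (m)) (g (m) (h) (h)) (g (m) (h) (h)))) : B
  (h) : B
(g (u (m) (u (m) (u (m) (m)))) (g (u (u (m) (m)) (u (m) (m))) (g (u (m) (m)) (g (m) (h) (h)) (g (m) (h) (h))) (g (u (m) (m)) (g (m) (h) (h)) (g (m) (h) (h)))) (h)) : B

well-sorted; sort = B


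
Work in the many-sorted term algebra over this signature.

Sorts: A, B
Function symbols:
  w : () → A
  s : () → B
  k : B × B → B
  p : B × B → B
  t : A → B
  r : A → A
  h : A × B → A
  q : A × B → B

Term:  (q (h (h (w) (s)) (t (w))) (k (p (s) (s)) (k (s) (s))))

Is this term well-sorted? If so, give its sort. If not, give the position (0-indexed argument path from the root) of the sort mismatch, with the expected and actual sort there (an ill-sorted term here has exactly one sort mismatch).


well-sorted; sort = B

      (w) : A
      (s) : B
    (h (w) (s)) : A
      (w) : A
    (t (w)) : B
  (h (h (w) (s)) (t (w))) : A
      (s) : B
      (s) : B
    (p (s) (s)) : B
      (s) : B
      (s) : B
    (k (s) (s)) : B
  (k (p (s) (s)) (k (s) (s))) : B
(q (h (h (w) (s)) (t (w))) (k (p (s) (s)) (k (s) (s)))) : B


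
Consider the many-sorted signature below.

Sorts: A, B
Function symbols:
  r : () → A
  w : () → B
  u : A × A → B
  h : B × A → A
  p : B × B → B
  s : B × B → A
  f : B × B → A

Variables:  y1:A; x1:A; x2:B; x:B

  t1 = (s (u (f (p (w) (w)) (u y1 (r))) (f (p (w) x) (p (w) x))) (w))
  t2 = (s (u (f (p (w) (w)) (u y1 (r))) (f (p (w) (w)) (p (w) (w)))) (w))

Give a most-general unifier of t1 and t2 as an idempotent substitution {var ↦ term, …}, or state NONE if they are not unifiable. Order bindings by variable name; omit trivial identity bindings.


{x ↦ (w)}


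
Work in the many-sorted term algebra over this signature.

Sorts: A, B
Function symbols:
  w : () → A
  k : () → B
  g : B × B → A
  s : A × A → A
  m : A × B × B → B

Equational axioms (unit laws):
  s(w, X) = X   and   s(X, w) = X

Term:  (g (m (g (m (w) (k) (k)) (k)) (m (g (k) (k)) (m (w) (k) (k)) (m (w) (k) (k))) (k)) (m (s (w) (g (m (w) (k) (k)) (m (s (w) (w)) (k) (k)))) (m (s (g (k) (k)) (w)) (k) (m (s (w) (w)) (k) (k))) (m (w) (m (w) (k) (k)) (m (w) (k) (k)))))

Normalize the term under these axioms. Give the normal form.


1. (g (m (g (m (w) (k) (k)) (k)) (m (g (k) (k)) (m (w) (k) (k)) (m (w) (k) (k))) (k)) (m (s (w) (g (m (w) (k) (k)) (m (s (w) (w)) (k) (k)))) (m (s (g (k) (k)) (w)) (k) (m (s (w) (w)) (k) (k))) (m (w) (m (w) (k) (k)) (m (w) (k) (k)))))  →  (g (m (g (m (w) (k) (k)) (k)) (m (g (k) (k)) (m (w) (k) (k)) (m (w) (k) (k))) (k)) (m (g (m (w) (k) (k)) (m (s (w) (w)) (k) (k))) (m (s (g (k) (k)) (w)) (k) (m (s (w) (w)) (k) (k))) (m (w) (m (w) (k) (k)) (m (w) (k) (k)))))
2. (g (m (g (m (w) (k) (k)) (k)) (m (g (k) (k)) (m (w) (k) (k)) (m (w) (k) (k))) (k)) (m (g (m (w) (k) (k)) (m (s (w) (w)) (k) (k))) (m (s (g (k) (k)) (w)) (k) (m (s (w) (w)) (k) (k))) (m (w) (m (w) (k) (k)) (m (w) (k) (k)))))  →  (g (m (g (m (w) (k) (k)) (k)) (m (g (k) (k)) (m (w) (k) (k)) (m (w) (k) (k))) (k)) (m (g (m (w) (k) (k)) (m (w) (k) (k))) (m (s (g (k) (k)) (w)) (k) (m (s (w) (w)) (k) (k))) (m (w) (m (w) (k) (k)) (m (w) (k) (k)))))
3. (g (m (g (m (w) (k) (k)) (k)) (m (g (k) (k)) (m (w) (k) (k)) (m (w) (k) (k))) (k)) (m (g (m (w) (k) (k)) (m (w) (k) (k))) (m (s (g (k) (k)) (w)) (k) (m (s (w) (w)) (k) (k))) (m (w) (m (w) (k) (k)) (m (w) (k) (k)))))  →  (g (m (g (m (w) (k) (k)) (k)) (m (g (k) (k)) (m (w) (k) (k)) (m (w) (k) (k))) (k)) (m (g (m (w) (k) (k)) (m (w) (k) (k))) (m (g (k) (k)) (k) (m (s (w) (w)) (k) (k))) (m (w) (m (w) (k) (k)) (m (w) (k) (k)))))
4. (g (m (g (m (w) (k) (k)) (k)) (m (g (k) (k)) (m (w) (k) (k)) (m (w) (k) (k))) (k)) (m (g (m (w) (k) (k)) (m (w) (k) (k))) (m (g (k) (k)) (k) (m (s (w) (w)) (k) (k))) (m (w) (m (w) (k) (k)) (m (w) (k) (k)))))  →  (g (m (g (m (w) (k) (k)) (k)) (m (g (k) (k)) (m (w) (k) (k)) (m (w) (k) (k))) (k)) (m (g (m (w) (k) (k)) (m (w) (k) (k))) (m (g (k) (k)) (k) (m (w) (k) (k))) (m (w) (m (w) (k) (k)) (m (w) (k) (k)))))

normal form = (g (m (g (m (w) (k) (k)) (k)) (m (g (k) (k)) (m (w) (k) (k)) (m (w) (k) (k))) (k)) (m (g (m (w) (k) (k)) (m (w) (k) (k))) (m (g (k) (k)) (k) (m (w) (k) (k))) (m (w) (m (w) (k) (k)) (m (w) (k) (k)))))


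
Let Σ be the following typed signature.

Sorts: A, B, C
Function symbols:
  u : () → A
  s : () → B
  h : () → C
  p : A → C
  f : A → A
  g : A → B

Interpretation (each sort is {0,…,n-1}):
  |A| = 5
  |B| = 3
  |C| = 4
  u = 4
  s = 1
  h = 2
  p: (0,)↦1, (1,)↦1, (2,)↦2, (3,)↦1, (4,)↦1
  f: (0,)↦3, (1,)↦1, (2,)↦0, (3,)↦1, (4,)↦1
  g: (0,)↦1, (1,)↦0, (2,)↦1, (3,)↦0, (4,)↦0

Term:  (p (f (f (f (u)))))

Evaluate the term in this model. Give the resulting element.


value = 1

  u = 4
  (f (u)) = f(4,) = 1
  (f (f (u))) = f(1,) = 1
  (f (f (f (u)))) = f(1,) = 1
  (p (f (f (f (u))))) = p(1,) = 1


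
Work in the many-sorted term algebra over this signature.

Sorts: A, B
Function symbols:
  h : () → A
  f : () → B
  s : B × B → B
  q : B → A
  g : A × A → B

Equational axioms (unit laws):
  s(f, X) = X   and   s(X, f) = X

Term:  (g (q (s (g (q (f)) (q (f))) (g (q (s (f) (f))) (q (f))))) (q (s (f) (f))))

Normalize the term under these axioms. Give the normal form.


normal form = (g (q (s (g (q (f)) (q (f))) (g (q (f)) (q (f))))) (q (f)))

1. (g (q (s (g (q (f)) (q (f))) (g (q (s (f) (f))) (q (f))))) (q (s (f) (f))))  →  (g (q (s (g (q (f)) (q (f))) (g (q (f)) (q (f))))) (q (s (f) (f))))
2. (g (q (s (g (q (f)) (q (f))) (g (q (f)) (q (f))))) (q (s (f) (f))))  →  (g (q (s (g (q (f)) (q (f))) (g (q (f)) (q (f))))) (q (f)))


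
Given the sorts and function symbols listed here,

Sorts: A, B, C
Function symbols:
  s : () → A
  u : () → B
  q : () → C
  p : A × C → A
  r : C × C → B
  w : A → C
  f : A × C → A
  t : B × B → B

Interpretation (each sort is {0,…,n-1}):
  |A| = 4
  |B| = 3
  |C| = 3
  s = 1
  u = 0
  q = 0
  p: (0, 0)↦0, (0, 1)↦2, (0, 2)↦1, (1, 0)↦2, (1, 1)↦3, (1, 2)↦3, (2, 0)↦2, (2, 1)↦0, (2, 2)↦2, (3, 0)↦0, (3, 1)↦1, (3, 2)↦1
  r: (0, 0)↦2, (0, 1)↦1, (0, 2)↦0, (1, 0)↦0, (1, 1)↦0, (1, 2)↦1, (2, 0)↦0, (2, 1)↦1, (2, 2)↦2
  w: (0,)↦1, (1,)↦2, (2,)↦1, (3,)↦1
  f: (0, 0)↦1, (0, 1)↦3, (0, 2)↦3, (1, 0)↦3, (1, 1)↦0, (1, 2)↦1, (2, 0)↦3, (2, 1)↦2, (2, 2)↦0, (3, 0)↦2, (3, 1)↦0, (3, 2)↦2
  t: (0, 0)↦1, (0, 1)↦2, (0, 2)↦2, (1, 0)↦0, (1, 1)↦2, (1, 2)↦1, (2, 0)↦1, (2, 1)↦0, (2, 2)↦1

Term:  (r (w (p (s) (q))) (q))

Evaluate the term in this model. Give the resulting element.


  s = 1
  q = 0
  (p (s) (q)) = p(1, 0) = 2
  (w (p (s) (q))) = w(2,) = 1
  q = 0
  (r (w (p (s) (q))) (q)) = r(1, 0) = 0

value = 0


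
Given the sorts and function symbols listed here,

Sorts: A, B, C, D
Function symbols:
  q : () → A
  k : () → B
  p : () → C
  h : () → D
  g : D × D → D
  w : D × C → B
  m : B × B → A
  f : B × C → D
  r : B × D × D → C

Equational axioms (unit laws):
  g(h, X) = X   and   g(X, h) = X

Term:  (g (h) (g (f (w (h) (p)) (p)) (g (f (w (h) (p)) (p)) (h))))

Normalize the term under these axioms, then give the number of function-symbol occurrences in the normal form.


1. (g (h) (g (f (w (h) (p)) (p)) (g (f (w (h) (p)) (p)) (h))))  →  (g (f (w (h) (p)) (p)) (g (f (w (h) (p)) (p)) (h)))
2. (g (f (w (h) (p)) (p)) (g (f (w (h) (p)) (p)) (h)))  →  (g (f (w (h) (p)) (p)) (f (w (h) (p)) (p)))
normal form: (g (f (w (h) (p)) (p)) (f (w (h) (p)) (p)))

size = 11


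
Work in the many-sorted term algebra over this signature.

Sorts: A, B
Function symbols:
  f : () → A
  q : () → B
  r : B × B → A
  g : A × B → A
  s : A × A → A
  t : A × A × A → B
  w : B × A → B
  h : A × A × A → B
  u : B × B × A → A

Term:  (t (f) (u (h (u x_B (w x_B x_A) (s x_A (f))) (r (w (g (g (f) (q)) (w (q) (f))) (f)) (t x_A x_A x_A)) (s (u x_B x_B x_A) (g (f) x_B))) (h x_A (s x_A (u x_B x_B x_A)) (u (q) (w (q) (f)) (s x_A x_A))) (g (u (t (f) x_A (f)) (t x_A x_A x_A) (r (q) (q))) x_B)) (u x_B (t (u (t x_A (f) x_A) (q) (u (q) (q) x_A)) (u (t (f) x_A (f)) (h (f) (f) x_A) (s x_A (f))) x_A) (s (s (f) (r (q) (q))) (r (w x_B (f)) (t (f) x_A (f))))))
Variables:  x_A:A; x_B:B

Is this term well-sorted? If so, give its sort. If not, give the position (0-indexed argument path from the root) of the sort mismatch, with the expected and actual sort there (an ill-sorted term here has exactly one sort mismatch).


ill-sorted at position [1, 0, 1, 0, 0]: expected B, got A

  (f) : A
        x_B : B
          x_B : B
          x_A : A
        (w x_B x_A) : B
          x_A : A
          (f) : A
        (s x_A (f)) : A
      (u x_B (w x_B x_A) (s x_A (f))) : A
              (f) : A
              (q) : B
            (g (f) (q)) : A
              (q) : B
              (f) : A
            (w (q) (f)) : B
          (g (g (f) (q)) (w (q) (f))) : A
          (f) : A
        (w (g (g (f) (q)) (w (q) (f))) (f)) : ✗ arg 0 at [1, 0, 1, 0, 0] has sort A, expected B
          x_A : A
          x_A : A
          x_A : A
        (t x_A x_A x_A) : B
          x_B : B
          x_B : B
          x_A : A
        (u x_B x_B x_A) : A
          (f) : A
          x_B : B
        (g (f) x_B) : A
      (s (u x_B x_B x_A) (g (f) x_B)) : A
      x_A : A
        x_A : A
          x_B : B
          x_B : B
          x_A : A
        (u x_B x_B x_A) : A
      (s x_A (u x_B x_B x_A)) : A
        (q) : B
          (q) : B
          (f) : A
        (w (q) (f)) : B
          x_A : A
          x_A : A
        (s x_A x_A) : A
      (u (q) (w (q) (f)) (s x_A x_A)) : A
    (h x_A (s x_A (u x_B x_B x_A)) (u (q) (w (q) (f)) (s x_A x_A))) : B
          (f) : A
          x_A : A
          (f) : A
        (t (f) x_A (f)) : B
          x_A : A
          x_A : A
          x_A : A
        (t x_A x_A x_A) : B
          (q) : B
          (q) : B
        (r (q) (q)) : A
      (u (t (f) x_A (f)) (t x_A x_A x_A) (r (q) (q))) : A
      x_B : B
    (g (u (t (f) x_A (f)) (t x_A x_A x_A) (r (q) (q))) x_B) : A
    x_B : B
          x_A : A
          (f) : A
          x_A : A
        (t x_A (f) x_A) : B
        (q) : B
          (q) : B
          (q) : B
          x_A : A
        (u (q) (q) x_A) : A
      (u (t x_A (f) x_A) (q) (u (q) (q) x_A)) : A
          (f) : A
          x_A : A
          (f) : A
        (t (f) x_A (f)) : B
          (f) : A
          (f) : A
          x_A : A
        (h (f) (f) x_A) : B
          x_A : A
          (f) : A
        (s x_A (f)) : A
      (u (t (f) x_A (f)) (h (f) (f) x_A) (s x_A (f))) : A
      x_A : A
    (t (u (t x_A (f) x_A) (q) (u (q) (q) x_A)) (u (t (f) x_A (f)) (h (f) (f) x_A) (s x_A (f))) x_A) : B
        (f) : A
          (q) : B
          (q) : B
        (r (q) (q)) : A
      (s (f) (r (q) (q))) : A
          x_B : B
          (f) : A
        (w x_B (f)) : B
          (f) : A
          x_A : A
          (f) : A
        (t (f) x_A (f)) : B
      (r (w x_B (f)) (t (f) x_A (f))) : A
    (s (s (f) (r (q) (q))) (r (w x_B (f)) (t (f) x_A (f)))) : A
  (u x_B (t (u (t x_A (f) x_A) (q) (u (q) (q) x_A)) (u (t (f) x_A (f)) (h (f) (f) x_A) (s x_A (f))) x_A) (s (s (f) (r (q) (q))) (r (w x_B (f)) (t (f) x_A (f))))) : A


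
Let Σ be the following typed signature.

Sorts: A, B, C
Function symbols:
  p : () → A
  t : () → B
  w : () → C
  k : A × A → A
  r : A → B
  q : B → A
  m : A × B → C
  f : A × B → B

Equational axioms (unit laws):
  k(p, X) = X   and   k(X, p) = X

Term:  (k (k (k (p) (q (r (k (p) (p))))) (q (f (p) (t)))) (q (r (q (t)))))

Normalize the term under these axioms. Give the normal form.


normal form = (k (k (q (r (p))) (q (f (p) (t)))) (q (r (q (t)))))

1. (k (k (k (p) (q (r (k (p) (p))))) (q (f (p) (t)))) (q (r (q (t)))))  →  (k (k (q (r (k (p) (p)))) (q (f (p) (t)))) (q (r (q (t)))))
2. (k (k (q (r (k (p) (p)))) (q (f (p) (t)))) (q (r (q (t)))))  →  (k (k (q (r (p))) (q (f (p) (t)))) (q (r (q (t)))))


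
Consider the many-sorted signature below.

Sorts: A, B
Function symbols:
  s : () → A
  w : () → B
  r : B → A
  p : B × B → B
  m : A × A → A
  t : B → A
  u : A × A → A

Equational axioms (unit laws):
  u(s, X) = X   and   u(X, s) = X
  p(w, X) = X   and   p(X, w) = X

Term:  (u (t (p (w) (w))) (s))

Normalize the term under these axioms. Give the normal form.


1. (u (t (p (w) (w))) (s))  →  (t (p (w) (w)))
2. (t (p (w) (w)))  →  (t (w))

normal form = (t (w))


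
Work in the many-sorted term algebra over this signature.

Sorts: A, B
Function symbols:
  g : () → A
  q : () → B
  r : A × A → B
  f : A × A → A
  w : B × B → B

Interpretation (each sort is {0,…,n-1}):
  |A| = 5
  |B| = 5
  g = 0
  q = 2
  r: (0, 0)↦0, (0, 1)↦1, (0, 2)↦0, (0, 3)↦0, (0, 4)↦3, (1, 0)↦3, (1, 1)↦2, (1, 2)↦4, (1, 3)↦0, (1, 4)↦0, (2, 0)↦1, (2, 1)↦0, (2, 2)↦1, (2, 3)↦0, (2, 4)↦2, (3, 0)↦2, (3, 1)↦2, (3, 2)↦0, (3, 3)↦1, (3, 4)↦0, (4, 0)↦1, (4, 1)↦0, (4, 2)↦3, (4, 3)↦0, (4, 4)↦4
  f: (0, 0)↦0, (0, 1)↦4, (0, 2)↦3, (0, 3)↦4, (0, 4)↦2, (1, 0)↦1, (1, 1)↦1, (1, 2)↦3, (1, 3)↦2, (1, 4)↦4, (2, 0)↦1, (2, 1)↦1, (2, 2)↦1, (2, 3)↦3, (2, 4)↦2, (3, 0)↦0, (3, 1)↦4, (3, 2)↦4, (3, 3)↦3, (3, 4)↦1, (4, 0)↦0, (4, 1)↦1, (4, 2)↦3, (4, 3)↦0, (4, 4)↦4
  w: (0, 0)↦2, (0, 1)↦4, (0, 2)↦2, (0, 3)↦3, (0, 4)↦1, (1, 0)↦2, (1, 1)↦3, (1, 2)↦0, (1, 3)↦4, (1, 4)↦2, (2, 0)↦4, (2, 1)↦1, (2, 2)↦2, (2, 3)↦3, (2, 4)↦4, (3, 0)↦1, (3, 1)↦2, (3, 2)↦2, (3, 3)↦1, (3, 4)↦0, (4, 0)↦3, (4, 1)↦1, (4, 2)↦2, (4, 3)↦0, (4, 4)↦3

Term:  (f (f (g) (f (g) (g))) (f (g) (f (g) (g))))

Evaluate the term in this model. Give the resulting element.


  g = 0
  g = 0
  g = 0
  (f (g) (g)) = f(0, 0) = 0
  (f (g) (f (g) (g))) = f(0, 0) = 0
  g = 0
  g = 0
  g = 0
  (f (g) (g)) = f(0, 0) = 0
  (f (g) (f (g) (g))) = f(0, 0) = 0
  (f (f (g) (f (g) (g))) (f (g) (f (g) (g)))) = f(0, 0) = 0

value = 0


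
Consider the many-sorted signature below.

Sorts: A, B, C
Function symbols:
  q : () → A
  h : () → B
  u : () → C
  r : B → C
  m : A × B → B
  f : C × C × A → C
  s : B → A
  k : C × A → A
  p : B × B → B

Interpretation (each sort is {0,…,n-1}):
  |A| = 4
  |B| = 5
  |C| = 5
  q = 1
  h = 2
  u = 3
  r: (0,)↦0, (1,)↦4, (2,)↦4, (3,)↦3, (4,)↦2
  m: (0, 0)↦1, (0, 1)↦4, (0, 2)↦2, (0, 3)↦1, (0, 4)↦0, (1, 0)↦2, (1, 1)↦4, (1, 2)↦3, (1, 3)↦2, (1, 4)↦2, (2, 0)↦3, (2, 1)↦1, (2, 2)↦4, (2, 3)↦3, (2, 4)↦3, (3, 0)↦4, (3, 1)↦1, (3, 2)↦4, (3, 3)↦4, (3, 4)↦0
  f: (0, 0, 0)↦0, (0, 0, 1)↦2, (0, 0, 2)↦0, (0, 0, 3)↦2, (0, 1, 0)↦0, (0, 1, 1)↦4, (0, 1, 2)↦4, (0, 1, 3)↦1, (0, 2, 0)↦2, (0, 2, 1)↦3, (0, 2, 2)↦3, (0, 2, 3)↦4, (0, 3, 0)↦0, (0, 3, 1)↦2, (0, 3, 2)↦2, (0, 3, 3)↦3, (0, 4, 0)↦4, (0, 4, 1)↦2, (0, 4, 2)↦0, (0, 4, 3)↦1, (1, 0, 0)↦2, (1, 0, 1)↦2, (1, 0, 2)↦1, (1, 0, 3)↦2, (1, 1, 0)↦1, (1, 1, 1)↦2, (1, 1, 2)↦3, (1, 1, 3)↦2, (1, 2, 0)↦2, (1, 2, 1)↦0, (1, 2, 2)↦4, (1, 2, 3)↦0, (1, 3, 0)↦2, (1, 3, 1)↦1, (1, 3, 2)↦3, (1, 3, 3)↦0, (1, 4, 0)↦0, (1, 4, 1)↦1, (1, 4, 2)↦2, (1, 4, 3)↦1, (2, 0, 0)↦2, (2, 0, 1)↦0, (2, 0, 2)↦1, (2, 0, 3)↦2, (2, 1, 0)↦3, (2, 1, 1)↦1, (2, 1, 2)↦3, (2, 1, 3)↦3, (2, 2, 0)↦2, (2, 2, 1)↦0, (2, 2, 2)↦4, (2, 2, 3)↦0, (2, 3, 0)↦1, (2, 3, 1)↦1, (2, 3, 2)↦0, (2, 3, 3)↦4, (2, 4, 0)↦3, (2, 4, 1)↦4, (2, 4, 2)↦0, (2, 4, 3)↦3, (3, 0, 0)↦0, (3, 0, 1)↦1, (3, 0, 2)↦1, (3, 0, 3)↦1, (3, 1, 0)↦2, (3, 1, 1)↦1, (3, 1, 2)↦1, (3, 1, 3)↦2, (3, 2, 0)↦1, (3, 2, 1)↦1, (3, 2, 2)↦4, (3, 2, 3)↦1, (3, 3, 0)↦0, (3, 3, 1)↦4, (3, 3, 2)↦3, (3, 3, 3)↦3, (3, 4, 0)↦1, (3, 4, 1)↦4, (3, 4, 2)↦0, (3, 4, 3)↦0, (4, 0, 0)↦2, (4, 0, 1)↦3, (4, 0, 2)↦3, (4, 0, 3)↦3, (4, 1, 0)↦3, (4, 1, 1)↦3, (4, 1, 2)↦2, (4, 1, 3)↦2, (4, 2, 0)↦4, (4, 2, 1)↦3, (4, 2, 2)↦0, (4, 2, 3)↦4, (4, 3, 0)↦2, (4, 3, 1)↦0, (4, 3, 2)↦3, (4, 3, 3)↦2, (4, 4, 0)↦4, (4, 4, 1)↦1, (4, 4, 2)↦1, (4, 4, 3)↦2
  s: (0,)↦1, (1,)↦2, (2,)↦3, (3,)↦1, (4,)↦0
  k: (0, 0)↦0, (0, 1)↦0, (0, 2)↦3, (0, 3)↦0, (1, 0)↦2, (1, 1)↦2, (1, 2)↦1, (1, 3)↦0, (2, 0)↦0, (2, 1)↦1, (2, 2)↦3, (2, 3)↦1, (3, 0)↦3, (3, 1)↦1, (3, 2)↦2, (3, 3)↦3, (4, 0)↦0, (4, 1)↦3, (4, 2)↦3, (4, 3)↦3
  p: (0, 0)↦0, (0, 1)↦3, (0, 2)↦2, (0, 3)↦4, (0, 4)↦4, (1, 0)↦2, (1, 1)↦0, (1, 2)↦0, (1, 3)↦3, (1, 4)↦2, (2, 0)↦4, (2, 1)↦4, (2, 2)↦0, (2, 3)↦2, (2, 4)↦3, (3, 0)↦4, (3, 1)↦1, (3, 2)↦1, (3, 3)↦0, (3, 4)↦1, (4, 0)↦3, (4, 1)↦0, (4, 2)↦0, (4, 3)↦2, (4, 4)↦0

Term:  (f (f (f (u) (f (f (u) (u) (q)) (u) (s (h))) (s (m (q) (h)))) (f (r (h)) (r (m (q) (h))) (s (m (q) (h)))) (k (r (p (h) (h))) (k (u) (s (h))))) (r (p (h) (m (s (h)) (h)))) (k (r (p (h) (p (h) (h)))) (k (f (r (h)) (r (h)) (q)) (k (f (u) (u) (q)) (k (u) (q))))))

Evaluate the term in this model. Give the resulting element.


  u = 3
  u = 3
  u = 3
  q = 1
  (f (u) (u) (q)) = f(3, 3, 1) = 4
  u = 3
  h = 2
  (s (h)) = s(2,) = 3
  (f (f (u) (u) (q)) (u) (s (h))) = f(4, 3, 3) = 2
  q = 1
  h = 2
  (m (q) (h)) = m(1, 2) = 3
  (s (m (q) (h))) = s(3,) = 1
  (f (u) (f (f (u) (u) (q)) (u) (s (h))) (s (m (q) (h)))) = f(3, 2, 1) = 1
  h = 2
  (r (h)) = r(2,) = 4
  q = 1
  h = 2
  (m (q) (h)) = m(1, 2) = 3
  (r (m (q) (h))) = r(3,) = 3
  q = 1
  h = 2
  (m (q) (h)) = m(1, 2) = 3
  (s (m (q) (h))) = s(3,) = 1
  (f (r (h)) (r (m (q) (h))) (s (m (q) (h)))) = f(4, 3, 1) = 0
  h = 2
  h = 2
  (p (h) (h)) = p(2, 2) = 0
  (r (p (h) (h))) = r(0,) = 0
  u = 3
  h = 2
  (s (h)) = s(2,) = 3
  (k (u) (s (h))) = k(3, 3) = 3
  (k (r (p (h) (h))) (k (u) (s (h)))) = k(0, 3) = 0
  (f (f (u) (f (f (u) (u) (q)) (u) (s (h))) (s (m (q) (h)))) (f (r (h)) (r (m (q) (h))) (s (m (q) (h)))) (k (r (p (h) (h))) (k (u) (s (h))))) = f(1, 0, 0) = 2
  h = 2
  h = 2
  (s (h)) = s(2,) = 3
  h = 2
  (m (s (h)) (h)) = m(3, 2) = 4
  (p (h) (m (s (h)) (h))) = p(2, 4) = 3
  (r (p (h) (m (s (h)) (h)))) = r(3,) = 3
  h = 2
  h = 2
  h = 2
  (p (h) (h)) = p(2, 2) = 0
  (p (h) (p (h) (h))) = p(2, 0) = 4
  (r (p (h) (p (h) (h)))) = r(4,) = 2
  h = 2
  (r (h)) = r(2,) = 4
  h = 2
  (r (h)) = r(2,) = 4
  q = 1
  (f (r (h)) (r (h)) (q)) = f(4, 4, 1) = 1
  u = 3
  u = 3
  q = 1
  (f (u) (u) (q)) = f(3, 3, 1) = 4
  u = 3
  q = 1
  (k (u) (q)) = k(3, 1) = 1
  (k (f (u) (u) (q)) (k (u) (q))) = k(4, 1) = 3
  (k (f (r (h)) (r (h)) (q)) (k (f (u) (u) (q)) (k (u) (q)))) = k(1, 3) = 0
  (k (r (p (h) (p (h) (h)))) (k (f (r (h)) (r (h)) (q)) (k (f (u) (u) (q)) (k (u) (q))))) = k(2, 0) = 0
  (f (f (f (u) (f (f (u) (u) (q)) (u) (s (h))) (s (m (q) (h)))) (f (r (h)) (r (m (q) (h))) (s (m (q) (h)))) (k (r (p (h) (h))) (k (u) (s (h))))) (r (p (h) (m (s (h)) (h)))) (k (r (p (h) (p (h) (h)))) (k (f (r (h)) (r (h)) (q)) (k (f (u) (u) (q)) (k (u) (q)))))) = f(2, 3, 0) = 1

value = 1


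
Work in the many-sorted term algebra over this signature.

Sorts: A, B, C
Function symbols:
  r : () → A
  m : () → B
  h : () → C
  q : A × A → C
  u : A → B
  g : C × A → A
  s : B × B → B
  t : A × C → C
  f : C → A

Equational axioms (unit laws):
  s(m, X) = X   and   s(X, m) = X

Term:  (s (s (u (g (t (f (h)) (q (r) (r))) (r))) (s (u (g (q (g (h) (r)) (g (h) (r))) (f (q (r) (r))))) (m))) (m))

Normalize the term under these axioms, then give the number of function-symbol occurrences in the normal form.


size = 23

1. (s (s (u (g (t (f (h)) (q (r) (r))) (r))) (s (u (g (q (g (h) (r)) (g (h) (r))) (f (q (r) (r))))) (m))) (m))  →  (s (u (g (t (f (h)) (q (r) (r))) (r))) (s (u (g (q (g (h) (r)) (g (h) (r))) (f (q (r) (r))))) (m)))
2. (s (u (g (t (f (h)) (q (r) (r))) (r))) (s (u (g (q (g (h) (r)) (g (h) (r))) (f (q (r) (r))))) (m)))  →  (s (u (g (t (f (h)) (q (r) (r))) (r))) (u (g (q (g (h) (r)) (g (h) (r))) (f (q (r) (r))))))
normal form: (s (u (g (t (f (h)) (q (r) (r))) (r))) (u (g (q (g (h) (r)) (g (h) (r))) (f (q (r) (r))))))


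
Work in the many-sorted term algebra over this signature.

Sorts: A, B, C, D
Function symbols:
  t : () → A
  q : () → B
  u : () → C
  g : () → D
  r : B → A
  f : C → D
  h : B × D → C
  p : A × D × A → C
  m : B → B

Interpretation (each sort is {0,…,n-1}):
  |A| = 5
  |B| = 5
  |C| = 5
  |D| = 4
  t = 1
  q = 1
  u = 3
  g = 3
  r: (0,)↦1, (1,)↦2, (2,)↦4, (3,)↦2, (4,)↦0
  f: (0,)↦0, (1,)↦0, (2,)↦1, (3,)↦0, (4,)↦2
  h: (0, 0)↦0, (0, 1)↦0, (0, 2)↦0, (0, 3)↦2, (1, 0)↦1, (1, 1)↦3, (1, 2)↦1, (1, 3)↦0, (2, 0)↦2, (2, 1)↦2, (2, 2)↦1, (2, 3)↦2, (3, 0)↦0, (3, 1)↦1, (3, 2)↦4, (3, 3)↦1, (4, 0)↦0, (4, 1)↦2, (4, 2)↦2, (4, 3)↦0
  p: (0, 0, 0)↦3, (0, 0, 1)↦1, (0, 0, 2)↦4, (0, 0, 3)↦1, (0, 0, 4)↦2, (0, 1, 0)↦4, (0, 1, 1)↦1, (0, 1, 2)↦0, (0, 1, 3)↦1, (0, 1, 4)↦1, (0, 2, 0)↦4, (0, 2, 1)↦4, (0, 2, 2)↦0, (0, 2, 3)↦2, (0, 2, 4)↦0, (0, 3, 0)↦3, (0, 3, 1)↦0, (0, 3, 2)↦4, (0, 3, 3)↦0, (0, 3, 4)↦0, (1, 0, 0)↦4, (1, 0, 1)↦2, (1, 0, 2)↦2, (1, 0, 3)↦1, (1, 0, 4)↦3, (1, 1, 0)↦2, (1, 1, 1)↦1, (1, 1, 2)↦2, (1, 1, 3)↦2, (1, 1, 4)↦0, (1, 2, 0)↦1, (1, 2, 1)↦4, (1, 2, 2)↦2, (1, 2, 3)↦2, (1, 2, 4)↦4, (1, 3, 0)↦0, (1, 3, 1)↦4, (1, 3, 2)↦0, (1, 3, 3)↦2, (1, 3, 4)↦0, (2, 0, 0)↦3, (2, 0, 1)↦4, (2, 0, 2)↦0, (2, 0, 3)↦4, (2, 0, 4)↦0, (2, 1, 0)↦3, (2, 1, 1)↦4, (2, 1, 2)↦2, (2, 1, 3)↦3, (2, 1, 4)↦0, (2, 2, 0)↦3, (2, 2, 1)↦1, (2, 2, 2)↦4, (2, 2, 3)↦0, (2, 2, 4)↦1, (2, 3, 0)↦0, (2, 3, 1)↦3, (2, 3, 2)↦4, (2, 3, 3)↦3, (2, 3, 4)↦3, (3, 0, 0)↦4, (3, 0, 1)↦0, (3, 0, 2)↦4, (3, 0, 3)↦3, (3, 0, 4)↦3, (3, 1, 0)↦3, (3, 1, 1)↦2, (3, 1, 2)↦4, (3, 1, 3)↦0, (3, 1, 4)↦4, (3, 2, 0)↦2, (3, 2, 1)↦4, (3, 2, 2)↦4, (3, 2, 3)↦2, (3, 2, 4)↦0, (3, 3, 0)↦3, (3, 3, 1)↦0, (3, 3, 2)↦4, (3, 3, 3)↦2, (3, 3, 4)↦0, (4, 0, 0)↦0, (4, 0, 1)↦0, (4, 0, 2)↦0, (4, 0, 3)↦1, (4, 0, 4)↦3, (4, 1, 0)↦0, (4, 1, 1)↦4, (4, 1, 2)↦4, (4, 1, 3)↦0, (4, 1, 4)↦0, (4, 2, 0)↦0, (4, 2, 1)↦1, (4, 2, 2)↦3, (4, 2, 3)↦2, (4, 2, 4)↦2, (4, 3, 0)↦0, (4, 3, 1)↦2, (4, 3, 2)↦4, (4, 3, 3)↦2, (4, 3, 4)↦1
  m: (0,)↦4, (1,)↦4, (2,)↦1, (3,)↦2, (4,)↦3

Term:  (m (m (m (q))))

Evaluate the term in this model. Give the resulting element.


value = 2

  q = 1
  (m (q)) = m(1,) = 4
  (m (m (q))) = m(4,) = 3
  (m (m (m (q)))) = m(3,) = 2


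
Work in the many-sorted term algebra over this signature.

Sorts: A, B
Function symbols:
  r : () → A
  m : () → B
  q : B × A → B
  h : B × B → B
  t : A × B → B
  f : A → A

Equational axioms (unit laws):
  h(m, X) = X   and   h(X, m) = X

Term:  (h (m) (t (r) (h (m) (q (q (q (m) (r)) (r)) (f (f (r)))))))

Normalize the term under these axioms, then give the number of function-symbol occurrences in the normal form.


size = 11

1. (h (m) (t (r) (h (m) (q (q (q (m) (r)) (r)) (f (f (r)))))))  →  (t (r) (h (m) (q (q (q (m) (r)) (r)) (f (f (r))))))
2. (t (r) (h (m) (q (q (q (m) (r)) (r)) (f (f (r))))))  →  (t (r) (q (q (q (m) (r)) (r)) (f (f (r)))))
normal form: (t (r) (q (q (q (m) (r)) (r)) (f (f (r)))))


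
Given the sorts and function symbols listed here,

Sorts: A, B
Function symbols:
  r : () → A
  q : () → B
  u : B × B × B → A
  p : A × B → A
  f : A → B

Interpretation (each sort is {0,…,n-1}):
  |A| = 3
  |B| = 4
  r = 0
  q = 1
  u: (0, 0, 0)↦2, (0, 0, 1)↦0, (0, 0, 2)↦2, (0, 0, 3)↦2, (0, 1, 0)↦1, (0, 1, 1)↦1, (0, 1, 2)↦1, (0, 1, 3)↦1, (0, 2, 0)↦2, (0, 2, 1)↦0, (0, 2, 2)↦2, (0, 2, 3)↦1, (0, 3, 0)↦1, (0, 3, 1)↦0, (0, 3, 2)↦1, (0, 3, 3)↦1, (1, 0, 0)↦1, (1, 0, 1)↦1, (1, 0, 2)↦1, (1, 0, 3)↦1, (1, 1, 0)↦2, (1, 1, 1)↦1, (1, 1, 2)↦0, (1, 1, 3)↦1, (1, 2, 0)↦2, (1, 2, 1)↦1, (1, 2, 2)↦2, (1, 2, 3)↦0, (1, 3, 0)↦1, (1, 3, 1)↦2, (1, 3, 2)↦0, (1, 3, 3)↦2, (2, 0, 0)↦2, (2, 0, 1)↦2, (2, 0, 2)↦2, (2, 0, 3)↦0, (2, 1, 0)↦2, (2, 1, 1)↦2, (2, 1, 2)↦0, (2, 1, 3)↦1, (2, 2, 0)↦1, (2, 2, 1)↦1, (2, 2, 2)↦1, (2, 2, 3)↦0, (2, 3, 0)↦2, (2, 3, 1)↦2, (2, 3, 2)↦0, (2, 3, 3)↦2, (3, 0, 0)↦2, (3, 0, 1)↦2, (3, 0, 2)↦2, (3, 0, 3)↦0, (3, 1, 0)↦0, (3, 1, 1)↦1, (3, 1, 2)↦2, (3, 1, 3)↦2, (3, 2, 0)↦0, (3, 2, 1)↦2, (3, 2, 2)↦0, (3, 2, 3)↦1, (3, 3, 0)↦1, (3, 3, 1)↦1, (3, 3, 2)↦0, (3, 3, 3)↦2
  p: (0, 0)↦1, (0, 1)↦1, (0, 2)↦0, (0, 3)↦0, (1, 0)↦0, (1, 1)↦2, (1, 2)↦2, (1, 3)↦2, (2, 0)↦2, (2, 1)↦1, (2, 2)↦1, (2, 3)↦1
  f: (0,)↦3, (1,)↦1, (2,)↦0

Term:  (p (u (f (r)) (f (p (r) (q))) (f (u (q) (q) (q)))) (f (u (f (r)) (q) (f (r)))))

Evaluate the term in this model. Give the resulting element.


  r = 0
  (f (r)) = f(0,) = 3
  r = 0
  q = 1
  (p (r) (q)) = p(0, 1) = 1
  (f (p (r) (q))) = f(1,) = 1
  q = 1
  q = 1
  q = 1
  (u (q) (q) (q)) = u(1, 1, 1) = 1
  (f (u (q) (q) (q))) = f(1,) = 1
  (u (f (r)) (f (p (r) (q))) (f (u (q) (q) (q)))) = u(3, 1, 1) = 1
  r = 0
  (f (r)) = f(0,) = 3
  q = 1
  r = 0
  (f (r)) = f(0,) = 3
  (u (f (r)) (q) (f (r))) = u(3, 1, 3) = 2
  (f (u (f (r)) (q) (f (r)))) = f(2,) = 0
  (p (u (f (r)) (f (p (r) (q))) (f (u (q) (q) (q)))) (f (u (f (r)) (q) (f (r))))) = p(1, 0) = 0

value = 0


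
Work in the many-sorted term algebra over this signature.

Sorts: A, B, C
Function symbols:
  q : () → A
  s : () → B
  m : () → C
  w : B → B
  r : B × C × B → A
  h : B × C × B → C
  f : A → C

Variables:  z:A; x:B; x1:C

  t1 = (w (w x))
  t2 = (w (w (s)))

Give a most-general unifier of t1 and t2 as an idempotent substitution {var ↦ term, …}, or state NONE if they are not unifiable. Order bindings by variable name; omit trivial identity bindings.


{x ↦ (s)}


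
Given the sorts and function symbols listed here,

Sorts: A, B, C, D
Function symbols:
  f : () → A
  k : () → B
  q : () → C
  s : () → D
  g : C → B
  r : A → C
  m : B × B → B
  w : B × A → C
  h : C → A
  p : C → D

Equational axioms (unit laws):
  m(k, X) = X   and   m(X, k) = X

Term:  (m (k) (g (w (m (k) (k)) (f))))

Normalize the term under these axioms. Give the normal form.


normal form = (g (w (k) (f)))

1. (m (k) (g (w (m (k) (k)) (f))))  →  (g (w (m (k) (k)) (f)))
2. (g (w (m (k) (k)) (f)))  →  (g (w (k) (f)))


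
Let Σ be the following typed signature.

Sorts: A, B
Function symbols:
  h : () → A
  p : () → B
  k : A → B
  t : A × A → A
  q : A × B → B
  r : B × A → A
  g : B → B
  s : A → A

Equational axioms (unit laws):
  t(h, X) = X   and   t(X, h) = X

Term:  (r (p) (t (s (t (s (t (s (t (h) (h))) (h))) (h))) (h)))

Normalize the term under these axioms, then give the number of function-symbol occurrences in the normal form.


size = 6

1. (r (p) (t (s (t (s (t (s (t (h) (h))) (h))) (h))) (h)))  →  (r (p) (s (t (s (t (s (t (h) (h))) (h))) (h))))
2. (r (p) (s (t (s (t (s (t (h) (h))) (h))) (h))))  →  (r (p) (s (s (t (s (t (h) (h))) (h)))))
3. (r (p) (s (s (t (s (t (h) (h))) (h)))))  →  (r (p) (s (s (s (t (h) (h))))))
4. (r (p) (s (s (s (t (h) (h))))))  →  (r (p) (s (s (s (h)))))
normal form: (r (p) (s (s (s (h)))))


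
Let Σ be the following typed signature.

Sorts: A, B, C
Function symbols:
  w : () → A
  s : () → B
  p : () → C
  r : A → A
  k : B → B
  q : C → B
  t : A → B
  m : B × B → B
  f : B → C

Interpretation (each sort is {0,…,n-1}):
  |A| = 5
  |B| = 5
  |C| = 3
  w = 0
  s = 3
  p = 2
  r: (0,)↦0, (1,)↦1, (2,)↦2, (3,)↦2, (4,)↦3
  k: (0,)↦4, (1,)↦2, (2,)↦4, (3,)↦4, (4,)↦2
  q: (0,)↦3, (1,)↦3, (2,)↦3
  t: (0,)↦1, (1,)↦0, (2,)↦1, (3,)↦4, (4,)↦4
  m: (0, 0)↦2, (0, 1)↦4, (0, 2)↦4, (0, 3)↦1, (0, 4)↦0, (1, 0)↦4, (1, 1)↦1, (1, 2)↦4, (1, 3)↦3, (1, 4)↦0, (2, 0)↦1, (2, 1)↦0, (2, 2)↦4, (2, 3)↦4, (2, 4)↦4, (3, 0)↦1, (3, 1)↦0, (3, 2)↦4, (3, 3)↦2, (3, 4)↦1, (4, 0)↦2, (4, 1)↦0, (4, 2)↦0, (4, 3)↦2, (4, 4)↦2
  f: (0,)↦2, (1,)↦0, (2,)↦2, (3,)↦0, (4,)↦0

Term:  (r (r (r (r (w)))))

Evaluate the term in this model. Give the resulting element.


value = 0

  w = 0
  (r (w)) = r(0,) = 0
  (r (r (w))) = r(0,) = 0
  (r (r (r (w)))) = r(0,) = 0
  (r (r (r (r (w))))) = r(0,) = 0


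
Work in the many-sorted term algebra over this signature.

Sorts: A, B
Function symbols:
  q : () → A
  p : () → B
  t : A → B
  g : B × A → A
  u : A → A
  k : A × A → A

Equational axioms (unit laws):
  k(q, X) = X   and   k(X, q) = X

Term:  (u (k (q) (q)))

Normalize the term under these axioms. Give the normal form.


1. (u (k (q) (q)))  →  (u (q))

normal form = (u (q))


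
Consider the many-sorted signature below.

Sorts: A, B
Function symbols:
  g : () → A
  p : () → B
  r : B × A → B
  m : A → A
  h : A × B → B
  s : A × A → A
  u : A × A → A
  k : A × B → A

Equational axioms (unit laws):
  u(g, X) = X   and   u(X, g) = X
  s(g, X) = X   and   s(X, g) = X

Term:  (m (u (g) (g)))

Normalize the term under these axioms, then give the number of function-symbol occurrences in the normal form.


1. (m (u (g) (g)))  →  (m (g))
normal form: (m (g))

size = 2


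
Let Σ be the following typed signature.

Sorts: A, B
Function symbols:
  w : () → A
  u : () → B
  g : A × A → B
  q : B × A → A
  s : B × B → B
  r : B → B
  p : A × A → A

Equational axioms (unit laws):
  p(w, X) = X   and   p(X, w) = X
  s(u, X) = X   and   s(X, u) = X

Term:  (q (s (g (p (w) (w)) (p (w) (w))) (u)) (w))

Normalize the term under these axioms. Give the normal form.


1. (q (s (g (p (w) (w)) (p (w) (w))) (u)) (w))  →  (q (g (p (w) (w)) (p (w) (w))) (w))
2. (q (g (p (w) (w)) (p (w) (w))) (w))  →  (q (g (w) (p (w) (w))) (w))
3. (q (g (w) (p (w) (w))) (w))  →  (q (g (w) (w)) (w))

normal form = (q (g (w) (w)) (w))


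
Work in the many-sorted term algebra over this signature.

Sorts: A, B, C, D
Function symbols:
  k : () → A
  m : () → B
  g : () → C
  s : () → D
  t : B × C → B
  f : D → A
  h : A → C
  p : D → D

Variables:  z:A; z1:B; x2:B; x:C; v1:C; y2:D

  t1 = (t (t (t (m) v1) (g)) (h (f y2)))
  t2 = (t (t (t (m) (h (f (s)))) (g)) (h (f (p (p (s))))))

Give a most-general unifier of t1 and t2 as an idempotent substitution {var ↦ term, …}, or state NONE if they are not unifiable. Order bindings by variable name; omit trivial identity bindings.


{v1 ↦ (h (f (s))), y2 ↦ (p (p (s)))}


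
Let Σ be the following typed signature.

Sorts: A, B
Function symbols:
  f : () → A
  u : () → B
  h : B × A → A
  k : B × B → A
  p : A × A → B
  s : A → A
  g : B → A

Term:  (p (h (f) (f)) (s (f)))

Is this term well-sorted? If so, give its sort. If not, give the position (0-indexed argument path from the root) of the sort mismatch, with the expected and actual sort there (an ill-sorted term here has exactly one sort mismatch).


    (f) : A
    (f) : A
  (h (f) (f)) : ✗ arg 0 at [0, 0] has sort A, expected B
    (f) : A
  (s (f)) : A

ill-sorted at position [0, 0]: expected B, got A


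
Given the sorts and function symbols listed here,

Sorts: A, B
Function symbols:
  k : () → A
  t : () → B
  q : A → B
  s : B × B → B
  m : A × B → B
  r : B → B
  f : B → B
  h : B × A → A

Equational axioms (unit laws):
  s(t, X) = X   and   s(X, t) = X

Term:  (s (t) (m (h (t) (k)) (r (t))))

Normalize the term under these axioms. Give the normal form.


1. (s (t) (m (h (t) (k)) (r (t))))  →  (m (h (t) (k)) (r (t)))

normal form = (m (h (t) (k)) (r (t)))


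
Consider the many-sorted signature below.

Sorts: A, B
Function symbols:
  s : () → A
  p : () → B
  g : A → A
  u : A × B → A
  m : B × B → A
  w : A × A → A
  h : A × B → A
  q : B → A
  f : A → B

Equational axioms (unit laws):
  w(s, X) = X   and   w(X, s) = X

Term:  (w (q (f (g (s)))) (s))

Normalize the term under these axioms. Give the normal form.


1. (w (q (f (g (s)))) (s))  →  (q (f (g (s))))

normal form = (q (f (g (s))))


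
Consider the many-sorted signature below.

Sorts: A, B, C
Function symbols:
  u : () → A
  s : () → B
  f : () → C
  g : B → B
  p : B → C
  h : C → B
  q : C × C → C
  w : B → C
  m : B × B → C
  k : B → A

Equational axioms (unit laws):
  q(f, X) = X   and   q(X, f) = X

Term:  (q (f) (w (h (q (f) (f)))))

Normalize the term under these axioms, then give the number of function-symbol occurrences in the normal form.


size = 3

1. (q (f) (w (h (q (f) (f)))))  →  (w (h (q (f) (f))))
2. (w (h (q (f) (f))))  →  (w (h (f)))
normal form: (w (h (f)))


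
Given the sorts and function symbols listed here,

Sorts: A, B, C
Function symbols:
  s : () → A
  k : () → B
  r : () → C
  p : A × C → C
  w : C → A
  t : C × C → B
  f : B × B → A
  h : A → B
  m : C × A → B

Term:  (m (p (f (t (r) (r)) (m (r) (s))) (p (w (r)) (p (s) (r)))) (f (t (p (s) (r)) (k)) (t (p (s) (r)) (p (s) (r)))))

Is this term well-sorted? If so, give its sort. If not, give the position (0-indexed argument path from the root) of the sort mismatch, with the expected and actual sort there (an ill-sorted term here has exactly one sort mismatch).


        (r) : C
        (r) : C
      (t (r) (r)) : B
        (r) : C
        (s) : A
      (m (r) (s)) : B
    (f (t (r) (r)) (m (r) (s))) : A
        (r) : C
      (w (r)) : A
        (s) : A
        (r) : C
      (p (s) (r)) : C
    (p (w (r)) (p (s) (r))) : C
  (p (f (t (r) (r)) (m (r) (s))) (p (w (r)) (p (s) (r)))) : C
        (s) : A
        (r) : C
      (p (s) (r)) : C
      (k) : B
    (t (p (s) (r)) (k)) : ✗ arg 1 at [1, 0, 1] has sort B, expected C
        (s) : A
        (r) : C
      (p (s) (r)) : C
        (s) : A
        (r) : C
      (p (s) (r)) : C
    (t (p (s) (r)) (p (s) (r))) : B

ill-sorted at position [1, 0, 1]: expected C, got B
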